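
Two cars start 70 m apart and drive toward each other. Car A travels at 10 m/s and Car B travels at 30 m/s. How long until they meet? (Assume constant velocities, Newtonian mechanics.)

Combined speed: v_combined = 10 + 30 = 40 m/s
Time to meet: t = d/v_combined = 70/40 = 1.75 s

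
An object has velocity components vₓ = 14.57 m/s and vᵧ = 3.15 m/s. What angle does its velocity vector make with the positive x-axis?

θ = arctan(vᵧ/vₓ) = arctan(3.15/14.57) = 12.2°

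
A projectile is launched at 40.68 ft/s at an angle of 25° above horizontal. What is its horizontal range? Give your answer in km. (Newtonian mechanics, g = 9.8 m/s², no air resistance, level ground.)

v₀ = 40.68 ft/s × 0.3048 = 12.3993 m/s
R = v₀² × sin(2θ) / g = 12.3993² × sin(2 × 25°) / 9.8 = 153.743 × 0.766044 / 9.8 = 12.0177 m
R = 12.0177 m / 1000.0 = 0.01202 km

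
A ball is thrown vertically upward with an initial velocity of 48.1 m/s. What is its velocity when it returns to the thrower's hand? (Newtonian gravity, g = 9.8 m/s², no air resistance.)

By conservation of energy (no air resistance), the ball returns to the throw height with the same speed as launch, but directed downward.
|v_ground| = v₀ = 48.1 m/s
v_ground = 48.1 m/s (downward)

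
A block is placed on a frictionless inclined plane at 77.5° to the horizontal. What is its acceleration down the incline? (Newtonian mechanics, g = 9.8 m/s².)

a = g sin(θ) = 9.8 × sin(77.5°) = 9.8 × 0.9763 = 9.57 m/s²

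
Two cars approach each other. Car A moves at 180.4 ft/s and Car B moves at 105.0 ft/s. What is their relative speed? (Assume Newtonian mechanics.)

v_rel = v_A + v_B = 180.4 + 105.0 = 285.4 ft/s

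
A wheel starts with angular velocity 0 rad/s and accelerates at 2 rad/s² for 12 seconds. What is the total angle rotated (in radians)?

θ = ω₀t + ½αt² = 0×12 + ½×2×12² = 144.0 rad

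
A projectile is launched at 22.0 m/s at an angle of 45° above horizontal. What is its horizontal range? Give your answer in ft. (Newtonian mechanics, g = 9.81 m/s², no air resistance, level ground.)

R = v₀² × sin(2θ) / g = 22.0² × sin(2 × 45°) / 9.81 = 484.0 × 1.0 / 9.81 = 49.3374 m
R = 49.3374 m / 0.3048 = 161.9 ft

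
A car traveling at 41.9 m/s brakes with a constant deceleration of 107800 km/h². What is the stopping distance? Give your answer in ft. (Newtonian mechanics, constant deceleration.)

a = 107800 km/h² × 7.716049382716049e-05 = 8.3179 m/s²
d = v₀² / (2a) = 41.9² / (2 × 8.3179) = 1755.61 / 16.6358 = 105.532 m
d = 105.532 m / 0.3048 = 346.2 ft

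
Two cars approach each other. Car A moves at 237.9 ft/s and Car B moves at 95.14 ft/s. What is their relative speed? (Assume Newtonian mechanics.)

v_rel = v_A + v_B = 237.9 + 95.14 = 333.04 ft/s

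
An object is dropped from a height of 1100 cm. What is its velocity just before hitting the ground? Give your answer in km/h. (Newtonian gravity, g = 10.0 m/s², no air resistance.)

h = 1100 cm × 0.01 = 11.0 m
v = √(2gh) = √(2 × 10.0 × 11.0) = 14.8324 m/s
v = 14.8324 m/s / 0.2777777777777778 = 53.4 km/h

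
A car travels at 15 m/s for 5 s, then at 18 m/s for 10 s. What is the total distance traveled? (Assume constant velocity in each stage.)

d₁ = v₁t₁ = 15 × 5 = 75 m
d₂ = v₂t₂ = 18 × 10 = 180 m
d_total = 75 + 180 = 255 m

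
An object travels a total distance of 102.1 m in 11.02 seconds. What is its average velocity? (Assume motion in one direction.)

v_avg = Δd / Δt = 102.1 / 11.02 = 9.26 m/s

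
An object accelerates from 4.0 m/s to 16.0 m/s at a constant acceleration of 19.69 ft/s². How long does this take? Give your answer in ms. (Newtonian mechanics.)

a = 19.69 ft/s² × 0.3048 = 6.001512 m/s²
t = (v - v₀) / a = (16.0 - 4.0) / 6.001512 = 1.999496 s
t = 1.999496 s / 0.001 = 1999 ms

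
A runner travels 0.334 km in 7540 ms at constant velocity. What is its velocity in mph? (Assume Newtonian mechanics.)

d = 0.334 km × 1000.0 = 334.0 m
t = 7540 ms × 0.001 = 7.54 s
v = d / t = 334.0 / 7.54 = 44.2971 m/s
v = 44.2971 m/s / 0.44704 = 99.09 mph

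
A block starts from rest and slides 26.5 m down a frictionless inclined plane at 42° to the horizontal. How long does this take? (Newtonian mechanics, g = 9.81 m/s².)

a = g sin(θ) = 9.81 × sin(42°) = 6.5642 m/s²
t = √(2d/a) = √(2 × 26.5 / 6.5642) = 2.84 s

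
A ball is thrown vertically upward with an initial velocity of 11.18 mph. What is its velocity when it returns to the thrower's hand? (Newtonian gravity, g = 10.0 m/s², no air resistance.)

By conservation of energy (no air resistance), the ball returns to the throw height with the same speed as launch, but directed downward.
|v_ground| = v₀ = 11.18 mph
v_ground = 11.18 mph (downward)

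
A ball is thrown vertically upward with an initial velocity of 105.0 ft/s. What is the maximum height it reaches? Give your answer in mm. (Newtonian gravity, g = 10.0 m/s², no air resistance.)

v₀ = 105.0 ft/s × 0.3048 = 32.004 m/s
h_max = v₀² / (2g) = 32.004² / (2 × 10.0) = 1024.26 / 20.0 = 51.213 m
h_max = 51.213 m / 0.001 = 51210 mm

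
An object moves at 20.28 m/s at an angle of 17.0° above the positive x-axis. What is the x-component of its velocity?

vₓ = v cos(θ) = 20.28 × cos(17.0°) = 19.39 m/s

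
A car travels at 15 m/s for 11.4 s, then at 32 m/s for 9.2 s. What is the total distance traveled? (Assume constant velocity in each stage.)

d₁ = v₁t₁ = 15 × 11.4 = 171.0 m
d₂ = v₂t₂ = 32 × 9.2 = 294.4 m
d_total = 171.0 + 294.4 = 465.4 m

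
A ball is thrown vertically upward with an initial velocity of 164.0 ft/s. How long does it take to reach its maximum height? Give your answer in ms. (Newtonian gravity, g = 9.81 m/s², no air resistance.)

v₀ = 164.0 ft/s × 0.3048 = 49.9872 m/s
t_up = v₀ / g = 49.9872 / 9.81 = 5.09554 s
t_up = 5.09554 s / 0.001 = 5096 ms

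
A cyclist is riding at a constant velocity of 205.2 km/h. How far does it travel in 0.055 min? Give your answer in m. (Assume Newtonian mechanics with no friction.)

v = 205.2 km/h × 0.2777777777777778 = 57.0 m/s
t = 0.055 min × 60.0 = 3.3 s
d = v × t = 57.0 × 3.3 = 188.1 m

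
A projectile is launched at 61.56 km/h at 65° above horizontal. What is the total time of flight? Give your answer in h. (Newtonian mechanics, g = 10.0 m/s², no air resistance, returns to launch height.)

v₀ = 61.56 km/h × 0.2777777777777778 = 17.1 m/s
T = 2 × v₀ × sin(θ) / g = 2 × 17.1 × sin(65°) / 10.0 = 2 × 17.1 × 0.906308 / 10.0 = 3.09957 s
T = 3.09957 s / 3600.0 = 0.000861 h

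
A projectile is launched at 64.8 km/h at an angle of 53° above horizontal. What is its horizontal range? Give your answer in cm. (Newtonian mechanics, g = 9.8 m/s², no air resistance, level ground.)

v₀ = 64.8 km/h × 0.2777777777777778 = 18.0 m/s
R = v₀² × sin(2θ) / g = 18.0² × sin(2 × 53°) / 9.8 = 324.0 × 0.961262 / 9.8 = 31.7805 m
R = 31.7805 m / 0.01 = 3178 cm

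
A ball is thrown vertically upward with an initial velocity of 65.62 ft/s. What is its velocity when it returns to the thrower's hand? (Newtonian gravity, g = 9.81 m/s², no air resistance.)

By conservation of energy (no air resistance), the ball returns to the throw height with the same speed as launch, but directed downward.
|v_ground| = v₀ = 65.62 ft/s
v_ground = 65.62 ft/s (downward)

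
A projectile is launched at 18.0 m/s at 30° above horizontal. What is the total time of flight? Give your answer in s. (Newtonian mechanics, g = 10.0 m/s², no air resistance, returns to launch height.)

T = 2 × v₀ × sin(θ) / g = 2 × 18.0 × sin(30°) / 10.0 = 2 × 18.0 × 0.5 / 10.0 = 1.8 s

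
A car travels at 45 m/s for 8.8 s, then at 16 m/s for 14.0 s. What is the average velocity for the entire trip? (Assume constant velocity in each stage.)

d₁ = v₁t₁ = 45 × 8.8 = 396.0 m
d₂ = v₂t₂ = 16 × 14.0 = 224.0 m
d_total = 620.0 m, t_total = 22.8 s
v_avg = d_total/t_total = 620.0/22.8 = 27.19 m/s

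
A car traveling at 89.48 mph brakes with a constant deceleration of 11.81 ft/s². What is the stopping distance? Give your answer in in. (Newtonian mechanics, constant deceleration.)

v₀ = 89.48 mph × 0.44704 = 40.0011 m/s
a = 11.81 ft/s² × 0.3048 = 3.59969 m/s²
d = v₀² / (2a) = 40.0011² / (2 × 3.59969) = 1600.09 / 7.19938 = 222.254 m
d = 222.254 m / 0.0254 = 8750 in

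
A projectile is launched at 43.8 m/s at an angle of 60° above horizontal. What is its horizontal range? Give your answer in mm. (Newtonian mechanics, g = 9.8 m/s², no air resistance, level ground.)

R = v₀² × sin(2θ) / g = 43.8² × sin(2 × 60°) / 9.8 = 1918.44 × 0.866025 / 9.8 = 169.532 m
R = 169.532 m / 0.001 = 169500 mm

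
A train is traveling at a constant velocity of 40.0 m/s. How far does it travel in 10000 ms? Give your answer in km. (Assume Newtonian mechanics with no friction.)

t = 10000 ms × 0.001 = 10.0 s
d = v × t = 40.0 × 10.0 = 400.0 m
d = 400.0 m / 1000.0 = 0.4 km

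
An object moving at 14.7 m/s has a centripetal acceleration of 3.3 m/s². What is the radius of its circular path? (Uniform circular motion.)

r = v²/a_c = 14.7²/3.3 = 65.48 m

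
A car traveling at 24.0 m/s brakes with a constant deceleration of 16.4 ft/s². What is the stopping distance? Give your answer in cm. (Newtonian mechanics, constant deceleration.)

a = 16.4 ft/s² × 0.3048 = 4.99872 m/s²
d = v₀² / (2a) = 24.0² / (2 × 4.99872) = 576.0 / 9.99744 = 57.6147 m
d = 57.6147 m / 0.01 = 5761 cm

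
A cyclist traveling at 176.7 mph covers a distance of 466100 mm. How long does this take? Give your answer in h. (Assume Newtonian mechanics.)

d = 466100 mm × 0.001 = 466.1 m
v = 176.7 mph × 0.44704 = 78.992 m/s
t = d / v = 466.1 / 78.992 = 5.9006 s
t = 5.9006 s / 3600.0 = 0.001639 h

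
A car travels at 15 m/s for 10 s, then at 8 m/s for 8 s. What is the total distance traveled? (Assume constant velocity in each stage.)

d₁ = v₁t₁ = 15 × 10 = 150 m
d₂ = v₂t₂ = 8 × 8 = 64 m
d_total = 150 + 64 = 214 m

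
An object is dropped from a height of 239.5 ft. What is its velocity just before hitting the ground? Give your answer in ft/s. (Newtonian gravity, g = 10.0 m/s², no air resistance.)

h = 239.5 ft × 0.3048 = 72.9996 m
v = √(2gh) = √(2 × 10.0 × 72.9996) = 38.2098 m/s
v = 38.2098 m/s / 0.3048 = 125.4 ft/s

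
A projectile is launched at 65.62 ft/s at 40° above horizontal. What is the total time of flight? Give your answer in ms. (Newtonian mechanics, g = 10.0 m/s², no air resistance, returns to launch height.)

v₀ = 65.62 ft/s × 0.3048 = 20.001 m/s
T = 2 × v₀ × sin(θ) / g = 2 × 20.001 × sin(40°) / 10.0 = 2 × 20.001 × 0.642788 / 10.0 = 2.57128 s
T = 2.57128 s / 0.001 = 2571 ms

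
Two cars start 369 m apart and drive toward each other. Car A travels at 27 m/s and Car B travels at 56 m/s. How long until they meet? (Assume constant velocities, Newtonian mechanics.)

Combined speed: v_combined = 27 + 56 = 83 m/s
Time to meet: t = d/v_combined = 369/83 = 4.45 s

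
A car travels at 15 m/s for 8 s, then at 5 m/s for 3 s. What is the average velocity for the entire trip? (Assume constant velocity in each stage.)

d₁ = v₁t₁ = 15 × 8 = 120 m
d₂ = v₂t₂ = 5 × 3 = 15 m
d_total = 135 m, t_total = 11 s
v_avg = d_total/t_total = 135/11 = 12.27 m/s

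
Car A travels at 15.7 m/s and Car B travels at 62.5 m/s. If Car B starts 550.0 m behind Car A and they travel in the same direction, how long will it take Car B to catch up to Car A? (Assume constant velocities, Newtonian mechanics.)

Relative speed: v_rel = 62.5 - 15.7 = 46.8 m/s
Time to catch: t = d₀/v_rel = 550.0/46.8 = 11.75 s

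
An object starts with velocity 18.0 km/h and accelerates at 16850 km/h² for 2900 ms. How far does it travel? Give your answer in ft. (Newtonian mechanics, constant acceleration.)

v₀ = 18.0 km/h × 0.2777777777777778 = 5.0 m/s
a = 16850 km/h² × 7.716049382716049e-05 = 1.30015 m/s²
t = 2900 ms × 0.001 = 2.9 s
d = v₀ × t + ½ × a × t² = 5.0 × 2.9 + 0.5 × 1.30015 × 2.9² = 19.9671 m
d = 19.9671 m / 0.3048 = 65.51 ft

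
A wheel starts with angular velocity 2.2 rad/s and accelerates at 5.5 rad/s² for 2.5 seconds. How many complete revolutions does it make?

θ = ω₀t + ½αt² = 2.2×2.5 + ½×5.5×2.5² = 22.6875 rad
Total revolutions = θ/(2π) = 22.6875/(2π) = 3.61
Complete revolutions = ⌊3.61⌋ = 3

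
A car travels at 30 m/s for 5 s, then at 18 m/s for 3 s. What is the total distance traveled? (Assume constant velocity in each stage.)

d₁ = v₁t₁ = 30 × 5 = 150 m
d₂ = v₂t₂ = 18 × 3 = 54 m
d_total = 150 + 54 = 204 m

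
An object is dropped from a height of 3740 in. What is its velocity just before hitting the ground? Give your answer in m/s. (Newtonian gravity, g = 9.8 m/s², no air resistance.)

h = 3740 in × 0.0254 = 94.996 m
v = √(2gh) = √(2 × 9.8 × 94.996) = 43.15 m/s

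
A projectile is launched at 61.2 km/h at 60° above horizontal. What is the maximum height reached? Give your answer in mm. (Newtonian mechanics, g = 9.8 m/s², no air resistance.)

v₀ = 61.2 km/h × 0.2777777777777778 = 17.0 m/s
H = v₀² × sin²(θ) / (2g) = 17.0² × sin(60°)² / (2 × 9.8) = 289.0 × 0.75 / 19.6 = 11.0587 m
H = 11.0587 m / 0.001 = 11060 mm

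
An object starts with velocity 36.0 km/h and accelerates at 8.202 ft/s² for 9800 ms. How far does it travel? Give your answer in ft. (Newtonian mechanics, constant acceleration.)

v₀ = 36.0 km/h × 0.2777777777777778 = 10.0 m/s
a = 8.202 ft/s² × 0.3048 = 2.49997 m/s²
t = 9800 ms × 0.001 = 9.8 s
d = v₀ × t + ½ × a × t² = 10.0 × 9.8 + 0.5 × 2.49997 × 9.8² = 218.049 m
d = 218.049 m / 0.3048 = 715.4 ft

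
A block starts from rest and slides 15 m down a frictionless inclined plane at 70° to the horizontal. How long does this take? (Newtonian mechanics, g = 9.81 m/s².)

a = g sin(θ) = 9.81 × sin(70°) = 9.2184 m/s²
t = √(2d/a) = √(2 × 15 / 9.2184) = 1.8 s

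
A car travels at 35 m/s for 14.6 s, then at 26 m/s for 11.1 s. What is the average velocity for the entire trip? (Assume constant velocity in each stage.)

d₁ = v₁t₁ = 35 × 14.6 = 511.0 m
d₂ = v₂t₂ = 26 × 11.1 = 288.6 m
d_total = 799.6 m, t_total = 25.7 s
v_avg = d_total/t_total = 799.6/25.7 = 31.11 m/s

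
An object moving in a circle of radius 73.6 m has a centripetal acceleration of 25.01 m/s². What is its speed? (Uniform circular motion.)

v = √(a_c × r) = √(25.01 × 73.6) = 42.9 m/s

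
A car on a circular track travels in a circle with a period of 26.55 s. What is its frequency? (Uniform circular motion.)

f = 1/T = 1/26.55 = 0.0377 Hz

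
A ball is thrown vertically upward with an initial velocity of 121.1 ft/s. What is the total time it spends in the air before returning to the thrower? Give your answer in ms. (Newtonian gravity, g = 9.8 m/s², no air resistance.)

v₀ = 121.1 ft/s × 0.3048 = 36.9113 m/s
t_total = 2 × v₀ / g = 2 × 36.9113 / 9.8 = 7.53292 s
t_total = 7.53292 s / 0.001 = 7533 ms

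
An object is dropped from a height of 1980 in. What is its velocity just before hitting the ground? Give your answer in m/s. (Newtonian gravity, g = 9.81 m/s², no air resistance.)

h = 1980 in × 0.0254 = 50.292 m
v = √(2gh) = √(2 × 9.81 × 50.292) = 31.41 m/s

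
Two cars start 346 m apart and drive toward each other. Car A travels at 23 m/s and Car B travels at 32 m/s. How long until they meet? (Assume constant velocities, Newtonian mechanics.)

Combined speed: v_combined = 23 + 32 = 55 m/s
Time to meet: t = d/v_combined = 346/55 = 6.29 s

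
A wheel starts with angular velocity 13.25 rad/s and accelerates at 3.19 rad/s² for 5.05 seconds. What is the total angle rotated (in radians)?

θ = ω₀t + ½αt² = 13.25×5.05 + ½×3.19×5.05² = 107.59 rad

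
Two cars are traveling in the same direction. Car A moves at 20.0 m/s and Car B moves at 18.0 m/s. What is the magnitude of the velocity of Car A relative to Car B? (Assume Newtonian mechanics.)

v_rel = |v_A - v_B| = |20.0 - 18.0| = 2.0 m/s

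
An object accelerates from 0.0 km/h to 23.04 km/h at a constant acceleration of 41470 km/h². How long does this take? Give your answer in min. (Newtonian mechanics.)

v₀ = 0.0 km/h × 0.2777777777777778 = 0.0 m/s
v = 23.04 km/h × 0.2777777777777778 = 6.4 m/s
a = 41470 km/h² × 7.716049382716049e-05 = 3.19985 m/s²
t = (v - v₀) / a = (6.4 - 0.0) / 3.19985 = 2.00009 s
t = 2.00009 s / 60.0 = 0.03333 min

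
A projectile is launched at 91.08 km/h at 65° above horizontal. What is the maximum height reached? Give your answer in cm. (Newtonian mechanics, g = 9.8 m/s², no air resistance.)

v₀ = 91.08 km/h × 0.2777777777777778 = 25.3 m/s
H = v₀² × sin²(θ) / (2g) = 25.3² × sin(65°)² / (2 × 9.8) = 640.09 × 0.821394 / 19.6 = 26.8248 m
H = 26.8248 m / 0.01 = 2682 cm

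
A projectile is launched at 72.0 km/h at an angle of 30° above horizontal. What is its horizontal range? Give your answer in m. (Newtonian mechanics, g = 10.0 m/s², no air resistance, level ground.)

v₀ = 72.0 km/h × 0.2777777777777778 = 20.0 m/s
R = v₀² × sin(2θ) / g = 20.0² × sin(2 × 30°) / 10.0 = 400.0 × 0.866025 / 10.0 = 34.64 m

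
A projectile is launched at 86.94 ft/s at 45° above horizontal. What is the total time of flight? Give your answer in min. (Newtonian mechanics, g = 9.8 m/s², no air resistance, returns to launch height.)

v₀ = 86.94 ft/s × 0.3048 = 26.4993 m/s
T = 2 × v₀ × sin(θ) / g = 2 × 26.4993 × sin(45°) / 9.8 = 2 × 26.4993 × 0.707107 / 9.8 = 3.82405 s
T = 3.82405 s / 60.0 = 0.06373 min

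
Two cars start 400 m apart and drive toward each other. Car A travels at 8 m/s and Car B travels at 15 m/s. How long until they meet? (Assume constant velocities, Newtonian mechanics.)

Combined speed: v_combined = 8 + 15 = 23 m/s
Time to meet: t = d/v_combined = 400/23 = 17.39 s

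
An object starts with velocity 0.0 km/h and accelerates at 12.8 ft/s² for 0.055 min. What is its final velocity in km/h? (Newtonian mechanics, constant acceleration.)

v₀ = 0.0 km/h × 0.2777777777777778 = 0.0 m/s
a = 12.8 ft/s² × 0.3048 = 3.90144 m/s²
t = 0.055 min × 60.0 = 3.3 s
v = v₀ + a × t = 0.0 + 3.90144 × 3.3 = 12.8748 m/s
v = 12.8748 m/s / 0.2777777777777778 = 46.35 km/h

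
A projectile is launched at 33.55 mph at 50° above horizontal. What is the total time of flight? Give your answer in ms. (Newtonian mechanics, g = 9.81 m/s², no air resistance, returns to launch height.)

v₀ = 33.55 mph × 0.44704 = 14.9982 m/s
T = 2 × v₀ × sin(θ) / g = 2 × 14.9982 × sin(50°) / 9.81 = 2 × 14.9982 × 0.766044 / 9.81 = 2.34236 s
T = 2.34236 s / 0.001 = 2342 ms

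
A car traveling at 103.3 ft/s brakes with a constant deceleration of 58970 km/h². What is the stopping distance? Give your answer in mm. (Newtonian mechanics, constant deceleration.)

v₀ = 103.3 ft/s × 0.3048 = 31.4858 m/s
a = 58970 km/h² × 7.716049382716049e-05 = 4.55015 m/s²
d = v₀² / (2a) = 31.4858² / (2 × 4.55015) = 991.356 / 9.1003 = 108.937 m
d = 108.937 m / 0.001 = 108900 mm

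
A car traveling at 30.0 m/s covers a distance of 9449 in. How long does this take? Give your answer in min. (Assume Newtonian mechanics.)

d = 9449 in × 0.0254 = 240.005 m
t = d / v = 240.005 / 30.0 = 8.00017 s
t = 8.00017 s / 60.0 = 0.1333 min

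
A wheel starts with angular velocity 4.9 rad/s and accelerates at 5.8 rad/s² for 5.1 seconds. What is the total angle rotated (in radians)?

θ = ω₀t + ½αt² = 4.9×5.1 + ½×5.8×5.1² = 100.42 rad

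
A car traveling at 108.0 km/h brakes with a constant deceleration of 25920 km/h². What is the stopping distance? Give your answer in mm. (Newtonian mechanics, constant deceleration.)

v₀ = 108.0 km/h × 0.2777777777777778 = 30.0 m/s
a = 25920 km/h² × 7.716049382716049e-05 = 2.0 m/s²
d = v₀² / (2a) = 30.0² / (2 × 2.0) = 900.0 / 4.0 = 225.0 m
d = 225.0 m / 0.001 = 225000 mm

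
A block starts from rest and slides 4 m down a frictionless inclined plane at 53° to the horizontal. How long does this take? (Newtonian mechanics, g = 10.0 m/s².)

a = g sin(θ) = 10.0 × sin(53°) = 7.9864 m/s²
t = √(2d/a) = √(2 × 4 / 7.9864) = 1.0 s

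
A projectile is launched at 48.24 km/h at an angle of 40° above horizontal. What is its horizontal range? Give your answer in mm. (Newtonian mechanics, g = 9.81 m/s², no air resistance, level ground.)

v₀ = 48.24 km/h × 0.2777777777777778 = 13.4 m/s
R = v₀² × sin(2θ) / g = 13.4² × sin(2 × 40°) / 9.81 = 179.56 × 0.984808 / 9.81 = 18.0257 m
R = 18.0257 m / 0.001 = 18030 mm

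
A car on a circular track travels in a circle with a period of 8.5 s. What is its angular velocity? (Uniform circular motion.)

ω = 2π/T = 2π/8.5 = 0.7392 rad/s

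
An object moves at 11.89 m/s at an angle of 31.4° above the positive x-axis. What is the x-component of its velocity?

vₓ = v cos(θ) = 11.89 × cos(31.4°) = 10.15 m/s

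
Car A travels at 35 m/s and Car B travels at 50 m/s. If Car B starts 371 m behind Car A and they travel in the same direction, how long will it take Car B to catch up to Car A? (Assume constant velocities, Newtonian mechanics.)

Relative speed: v_rel = 50 - 35 = 15 m/s
Time to catch: t = d₀/v_rel = 371/15 = 24.73 s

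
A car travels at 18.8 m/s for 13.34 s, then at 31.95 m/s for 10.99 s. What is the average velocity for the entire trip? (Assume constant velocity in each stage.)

d₁ = v₁t₁ = 18.8 × 13.34 = 250.792 m
d₂ = v₂t₂ = 31.95 × 10.99 = 351.1305 m
d_total = 601.9225 m, t_total = 24.33 s
v_avg = d_total/t_total = 601.9225/24.33 = 24.74 m/s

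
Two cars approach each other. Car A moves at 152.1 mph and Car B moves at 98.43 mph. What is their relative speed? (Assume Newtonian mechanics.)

v_rel = v_A + v_B = 152.1 + 98.43 = 250.53 mph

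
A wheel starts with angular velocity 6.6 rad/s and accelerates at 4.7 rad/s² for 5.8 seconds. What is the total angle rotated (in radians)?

θ = ω₀t + ½αt² = 6.6×5.8 + ½×4.7×5.8² = 117.33 rad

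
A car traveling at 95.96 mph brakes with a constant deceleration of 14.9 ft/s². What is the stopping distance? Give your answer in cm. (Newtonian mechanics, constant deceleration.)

v₀ = 95.96 mph × 0.44704 = 42.898 m/s
a = 14.9 ft/s² × 0.3048 = 4.54152 m/s²
d = v₀² / (2a) = 42.898² / (2 × 4.54152) = 1840.24 / 9.08304 = 202.602 m
d = 202.602 m / 0.01 = 20260 cm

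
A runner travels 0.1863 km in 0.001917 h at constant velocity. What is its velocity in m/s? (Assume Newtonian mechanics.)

d = 0.1863 km × 1000.0 = 186.3 m
t = 0.001917 h × 3600.0 = 6.9012 s
v = d / t = 186.3 / 6.9012 = 27.0 m/s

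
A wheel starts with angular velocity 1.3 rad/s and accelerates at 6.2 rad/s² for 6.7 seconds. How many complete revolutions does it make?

θ = ω₀t + ½αt² = 1.3×6.7 + ½×6.2×6.7² = 147.869 rad
Total revolutions = θ/(2π) = 147.869/(2π) = 23.53
Complete revolutions = ⌊23.53⌋ = 23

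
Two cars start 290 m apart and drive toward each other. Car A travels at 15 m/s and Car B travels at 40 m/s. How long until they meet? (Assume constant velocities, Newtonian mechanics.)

Combined speed: v_combined = 15 + 40 = 55 m/s
Time to meet: t = d/v_combined = 290/55 = 5.27 s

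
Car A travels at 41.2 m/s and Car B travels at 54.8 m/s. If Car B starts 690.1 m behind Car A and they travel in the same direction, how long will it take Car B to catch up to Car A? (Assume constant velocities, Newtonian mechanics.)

Relative speed: v_rel = 54.8 - 41.2 = 13.6 m/s
Time to catch: t = d₀/v_rel = 690.1/13.6 = 50.74 s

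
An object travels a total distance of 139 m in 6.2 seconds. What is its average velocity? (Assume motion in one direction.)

v_avg = Δd / Δt = 139 / 6.2 = 22.42 m/s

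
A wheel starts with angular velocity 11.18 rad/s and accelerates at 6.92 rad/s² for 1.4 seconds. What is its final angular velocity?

ω = ω₀ + αt = 11.18 + 6.92 × 1.4 = 20.87 rad/s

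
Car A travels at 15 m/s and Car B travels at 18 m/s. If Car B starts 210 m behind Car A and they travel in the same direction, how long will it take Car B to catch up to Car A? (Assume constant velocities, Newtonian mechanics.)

Relative speed: v_rel = 18 - 15 = 3 m/s
Time to catch: t = d₀/v_rel = 210/3 = 70.0 s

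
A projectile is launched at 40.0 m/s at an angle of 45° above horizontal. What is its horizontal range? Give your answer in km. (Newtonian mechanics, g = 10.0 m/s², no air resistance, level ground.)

R = v₀² × sin(2θ) / g = 40.0² × sin(2 × 45°) / 10.0 = 1600.0 × 1.0 / 10.0 = 160.0 m
R = 160.0 m / 1000.0 = 0.16 km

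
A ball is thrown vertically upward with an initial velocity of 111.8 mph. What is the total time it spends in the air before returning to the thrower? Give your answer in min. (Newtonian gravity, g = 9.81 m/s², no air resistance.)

v₀ = 111.8 mph × 0.44704 = 49.9791 m/s
t_total = 2 × v₀ / g = 2 × 49.9791 / 9.81 = 10.1894 s
t_total = 10.1894 s / 60.0 = 0.1698 min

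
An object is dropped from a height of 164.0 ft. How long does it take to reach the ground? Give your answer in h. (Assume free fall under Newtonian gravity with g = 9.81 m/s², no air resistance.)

h = 164.0 ft × 0.3048 = 49.9872 m
t = √(2h/g) = √(2 × 49.9872 / 9.81) = 3.19235 s
t = 3.19235 s / 3600.0 = 0.0008868 h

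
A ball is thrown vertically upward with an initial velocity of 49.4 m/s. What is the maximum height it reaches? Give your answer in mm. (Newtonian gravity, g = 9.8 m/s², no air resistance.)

h_max = v₀² / (2g) = 49.4² / (2 × 9.8) = 2440.36 / 19.6 = 124.508 m
h_max = 124.508 m / 0.001 = 124500 mm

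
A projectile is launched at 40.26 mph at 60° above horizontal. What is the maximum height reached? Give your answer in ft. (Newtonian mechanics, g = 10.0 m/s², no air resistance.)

v₀ = 40.26 mph × 0.44704 = 17.9978 m/s
H = v₀² × sin²(θ) / (2g) = 17.9978² × sin(60°)² / (2 × 10.0) = 323.921 × 0.75 / 20.0 = 12.147 m
H = 12.147 m / 0.3048 = 39.85 ft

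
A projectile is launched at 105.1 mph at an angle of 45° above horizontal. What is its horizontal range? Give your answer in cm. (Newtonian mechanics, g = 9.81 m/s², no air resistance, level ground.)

v₀ = 105.1 mph × 0.44704 = 46.9839 m/s
R = v₀² × sin(2θ) / g = 46.9839² × sin(2 × 45°) / 9.81 = 2207.49 × 1.0 / 9.81 = 225.024 m
R = 225.024 m / 0.01 = 22500 cm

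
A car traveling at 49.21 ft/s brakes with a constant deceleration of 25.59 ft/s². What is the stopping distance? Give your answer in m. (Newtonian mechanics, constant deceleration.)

v₀ = 49.21 ft/s × 0.3048 = 14.9992 m/s
a = 25.59 ft/s² × 0.3048 = 7.79983 m/s²
d = v₀² / (2a) = 14.9992² / (2 × 7.79983) = 224.976 / 15.5997 = 14.42 m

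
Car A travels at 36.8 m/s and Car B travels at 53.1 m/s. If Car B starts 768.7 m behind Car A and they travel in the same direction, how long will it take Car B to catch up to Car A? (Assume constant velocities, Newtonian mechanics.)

Relative speed: v_rel = 53.1 - 36.8 = 16.3 m/s
Time to catch: t = d₀/v_rel = 768.7/16.3 = 47.16 s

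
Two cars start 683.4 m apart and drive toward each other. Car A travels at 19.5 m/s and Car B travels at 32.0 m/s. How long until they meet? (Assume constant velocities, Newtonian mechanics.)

Combined speed: v_combined = 19.5 + 32.0 = 51.5 m/s
Time to meet: t = d/v_combined = 683.4/51.5 = 13.27 s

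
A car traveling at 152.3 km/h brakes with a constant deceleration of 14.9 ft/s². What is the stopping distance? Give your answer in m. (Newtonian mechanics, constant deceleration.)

v₀ = 152.3 km/h × 0.2777777777777778 = 42.3056 m/s
a = 14.9 ft/s² × 0.3048 = 4.54152 m/s²
d = v₀² / (2a) = 42.3056² / (2 × 4.54152) = 1789.76 / 9.08304 = 197.0 m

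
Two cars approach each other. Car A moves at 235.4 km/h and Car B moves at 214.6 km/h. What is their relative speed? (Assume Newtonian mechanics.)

v_rel = v_A + v_B = 235.4 + 214.6 = 450.0 km/h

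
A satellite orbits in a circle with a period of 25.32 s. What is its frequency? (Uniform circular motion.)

f = 1/T = 1/25.32 = 0.0395 Hz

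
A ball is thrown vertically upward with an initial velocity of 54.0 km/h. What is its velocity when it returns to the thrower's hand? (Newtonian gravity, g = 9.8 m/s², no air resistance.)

By conservation of energy (no air resistance), the ball returns to the throw height with the same speed as launch, but directed downward.
|v_ground| = v₀ = 54.0 km/h
v_ground = 54.0 km/h (downward)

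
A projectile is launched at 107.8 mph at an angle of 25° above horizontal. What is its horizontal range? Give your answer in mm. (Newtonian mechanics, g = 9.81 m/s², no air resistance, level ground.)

v₀ = 107.8 mph × 0.44704 = 48.1909 m/s
R = v₀² × sin(2θ) / g = 48.1909² × sin(2 × 25°) / 9.81 = 2322.36 × 0.766044 / 9.81 = 181.349 m
R = 181.349 m / 0.001 = 181300 mm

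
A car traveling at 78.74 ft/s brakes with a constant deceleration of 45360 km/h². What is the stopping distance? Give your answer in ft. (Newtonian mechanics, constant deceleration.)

v₀ = 78.74 ft/s × 0.3048 = 24.0 m/s
a = 45360 km/h² × 7.716049382716049e-05 = 3.5 m/s²
d = v₀² / (2a) = 24.0² / (2 × 3.5) = 576.0 / 7.0 = 82.2857 m
d = 82.2857 m / 0.3048 = 270.0 ft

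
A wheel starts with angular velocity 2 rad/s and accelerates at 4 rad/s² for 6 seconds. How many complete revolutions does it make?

θ = ω₀t + ½αt² = 2×6 + ½×4×6² = 84.0 rad
Total revolutions = θ/(2π) = 84.0/(2π) = 13.37
Complete revolutions = ⌊13.37⌋ = 13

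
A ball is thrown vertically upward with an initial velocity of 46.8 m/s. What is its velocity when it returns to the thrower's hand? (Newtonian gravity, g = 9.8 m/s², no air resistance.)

By conservation of energy (no air resistance), the ball returns to the throw height with the same speed as launch, but directed downward.
|v_ground| = v₀ = 46.8 m/s
v_ground = 46.8 m/s (downward)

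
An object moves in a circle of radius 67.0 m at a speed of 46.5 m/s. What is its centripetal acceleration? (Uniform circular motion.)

a_c = v²/r = 46.5²/67.0 = 2162.25/67.0 = 32.27 m/s²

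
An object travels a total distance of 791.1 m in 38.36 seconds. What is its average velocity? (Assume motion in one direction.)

v_avg = Δd / Δt = 791.1 / 38.36 = 20.62 m/s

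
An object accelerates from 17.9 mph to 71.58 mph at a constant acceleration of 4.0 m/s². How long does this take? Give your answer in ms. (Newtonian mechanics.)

v₀ = 17.9 mph × 0.44704 = 8.00202 m/s
v = 71.58 mph × 0.44704 = 31.9991 m/s
t = (v - v₀) / a = (31.9991 - 8.00202) / 4.0 = 5.99927 s
t = 5.99927 s / 0.001 = 5999 ms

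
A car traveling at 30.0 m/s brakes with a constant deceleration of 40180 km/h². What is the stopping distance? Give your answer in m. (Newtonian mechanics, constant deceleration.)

a = 40180 km/h² × 7.716049382716049e-05 = 3.10031 m/s²
d = v₀² / (2a) = 30.0² / (2 × 3.10031) = 900.0 / 6.20062 = 145.1 m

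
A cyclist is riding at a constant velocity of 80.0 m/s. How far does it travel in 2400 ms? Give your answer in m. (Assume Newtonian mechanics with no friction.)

t = 2400 ms × 0.001 = 2.4 s
d = v × t = 80.0 × 2.4 = 192.0 m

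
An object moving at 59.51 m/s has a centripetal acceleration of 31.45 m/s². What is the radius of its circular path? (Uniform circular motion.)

r = v²/a_c = 59.51²/31.45 = 112.61 m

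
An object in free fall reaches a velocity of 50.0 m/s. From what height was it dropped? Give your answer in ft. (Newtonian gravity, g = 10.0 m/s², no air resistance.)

h = v² / (2g) = 50.0² / (2 × 10.0) = 125.0 m
h = 125.0 m / 0.3048 = 410.1 ft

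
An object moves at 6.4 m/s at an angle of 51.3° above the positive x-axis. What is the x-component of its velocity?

vₓ = v cos(θ) = 6.4 × cos(51.3°) = 4.0 m/s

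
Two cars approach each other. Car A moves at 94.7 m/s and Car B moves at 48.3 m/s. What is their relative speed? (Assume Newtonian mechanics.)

v_rel = v_A + v_B = 94.7 + 48.3 = 143.0 m/s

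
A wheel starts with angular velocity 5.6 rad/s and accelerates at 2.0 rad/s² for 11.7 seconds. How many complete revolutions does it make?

θ = ω₀t + ½αt² = 5.6×11.7 + ½×2.0×11.7² = 202.41 rad
Total revolutions = θ/(2π) = 202.41/(2π) = 32.21
Complete revolutions = ⌊32.21⌋ = 32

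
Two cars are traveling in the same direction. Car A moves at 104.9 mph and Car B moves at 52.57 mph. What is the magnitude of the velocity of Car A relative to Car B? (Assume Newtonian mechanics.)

v_rel = |v_A - v_B| = |104.9 - 52.57| = 52.33 mph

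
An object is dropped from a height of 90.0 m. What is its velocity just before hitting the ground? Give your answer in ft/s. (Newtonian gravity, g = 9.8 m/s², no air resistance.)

v = √(2gh) = √(2 × 9.8 × 90.0) = 42.0 m/s
v = 42.0 m/s / 0.3048 = 137.8 ft/s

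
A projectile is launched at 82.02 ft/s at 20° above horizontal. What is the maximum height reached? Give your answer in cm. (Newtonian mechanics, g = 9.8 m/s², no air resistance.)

v₀ = 82.02 ft/s × 0.3048 = 24.9997 m/s
H = v₀² × sin²(θ) / (2g) = 24.9997² × sin(20°)² / (2 × 9.8) = 624.985 × 0.116978 / 19.6 = 3.73008 m
H = 3.73008 m / 0.01 = 373.0 cm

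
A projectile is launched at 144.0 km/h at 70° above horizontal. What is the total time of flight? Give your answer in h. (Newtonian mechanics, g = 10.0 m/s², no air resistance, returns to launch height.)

v₀ = 144.0 km/h × 0.2777777777777778 = 40.0 m/s
T = 2 × v₀ × sin(θ) / g = 2 × 40.0 × sin(70°) / 10.0 = 2 × 40.0 × 0.939693 / 10.0 = 7.51754 s
T = 7.51754 s / 3600.0 = 0.002088 h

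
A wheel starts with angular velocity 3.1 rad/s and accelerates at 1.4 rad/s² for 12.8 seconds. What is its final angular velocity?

ω = ω₀ + αt = 3.1 + 1.4 × 12.8 = 21.02 rad/s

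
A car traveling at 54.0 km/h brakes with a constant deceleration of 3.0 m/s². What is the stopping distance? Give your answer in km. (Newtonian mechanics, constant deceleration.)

v₀ = 54.0 km/h × 0.2777777777777778 = 15.0 m/s
d = v₀² / (2a) = 15.0² / (2 × 3.0) = 225.0 / 6.0 = 37.5 m
d = 37.5 m / 1000.0 = 0.0375 km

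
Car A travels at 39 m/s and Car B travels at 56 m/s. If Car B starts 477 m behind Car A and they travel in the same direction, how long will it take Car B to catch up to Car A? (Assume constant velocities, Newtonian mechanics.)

Relative speed: v_rel = 56 - 39 = 17 m/s
Time to catch: t = d₀/v_rel = 477/17 = 28.06 s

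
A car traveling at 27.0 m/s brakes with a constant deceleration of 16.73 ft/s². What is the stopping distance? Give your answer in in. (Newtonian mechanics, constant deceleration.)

a = 16.73 ft/s² × 0.3048 = 5.0993 m/s²
d = v₀² / (2a) = 27.0² / (2 × 5.0993) = 729.0 / 10.1986 = 71.4804 m
d = 71.4804 m / 0.0254 = 2814 in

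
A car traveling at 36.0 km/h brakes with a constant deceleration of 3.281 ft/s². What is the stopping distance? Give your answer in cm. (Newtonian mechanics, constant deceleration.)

v₀ = 36.0 km/h × 0.2777777777777778 = 10.0 m/s
a = 3.281 ft/s² × 0.3048 = 1.00005 m/s²
d = v₀² / (2a) = 10.0² / (2 × 1.00005) = 100.0 / 2.0001 = 49.9975 m
d = 49.9975 m / 0.01 = 5000 cm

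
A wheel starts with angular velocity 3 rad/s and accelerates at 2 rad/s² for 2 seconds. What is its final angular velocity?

ω = ω₀ + αt = 3 + 2 × 2 = 7 rad/s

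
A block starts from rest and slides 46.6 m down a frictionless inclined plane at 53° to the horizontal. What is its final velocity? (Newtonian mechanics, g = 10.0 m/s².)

a = g sin(θ) = 10.0 × sin(53°) = 7.9864 m/s²
v = √(2ad) = √(2 × 7.9864 × 46.6) = 27.28 m/s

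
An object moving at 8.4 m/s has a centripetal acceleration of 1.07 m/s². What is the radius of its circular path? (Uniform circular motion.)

r = v²/a_c = 8.4²/1.07 = 65.94 m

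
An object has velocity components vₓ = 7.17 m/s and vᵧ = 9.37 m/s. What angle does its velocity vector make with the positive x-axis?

θ = arctan(vᵧ/vₓ) = arctan(9.37/7.17) = 52.58°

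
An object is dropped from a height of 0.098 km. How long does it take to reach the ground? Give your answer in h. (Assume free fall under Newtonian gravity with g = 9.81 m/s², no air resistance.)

h = 0.098 km × 1000.0 = 98.0 m
t = √(2h/g) = √(2 × 98.0 / 9.81) = 4.46986 s
t = 4.46986 s / 3600.0 = 0.001242 h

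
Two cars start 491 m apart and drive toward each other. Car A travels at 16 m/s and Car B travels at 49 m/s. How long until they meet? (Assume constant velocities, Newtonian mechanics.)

Combined speed: v_combined = 16 + 49 = 65 m/s
Time to meet: t = d/v_combined = 491/65 = 7.55 s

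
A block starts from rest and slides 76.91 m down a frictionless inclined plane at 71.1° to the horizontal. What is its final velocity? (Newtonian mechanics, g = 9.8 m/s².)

a = g sin(θ) = 9.8 × sin(71.1°) = 9.2716 m/s²
v = √(2ad) = √(2 × 9.2716 × 76.91) = 37.76 m/s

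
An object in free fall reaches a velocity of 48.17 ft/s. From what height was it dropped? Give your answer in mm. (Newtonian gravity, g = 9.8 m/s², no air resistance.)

v = 48.17 ft/s × 0.3048 = 14.6822 m/s
h = v² / (2g) = 14.6822² / (2 × 9.8) = 10.9983 m
h = 10.9983 m / 0.001 = 11000 mm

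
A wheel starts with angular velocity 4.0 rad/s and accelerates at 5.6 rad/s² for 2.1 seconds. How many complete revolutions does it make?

θ = ω₀t + ½αt² = 4.0×2.1 + ½×5.6×2.1² = 20.748 rad
Total revolutions = θ/(2π) = 20.748/(2π) = 3.3
Complete revolutions = ⌊3.3⌋ = 3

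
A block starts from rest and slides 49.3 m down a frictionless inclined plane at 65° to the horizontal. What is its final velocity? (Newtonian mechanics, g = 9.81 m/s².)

a = g sin(θ) = 9.81 × sin(65°) = 8.8909 m/s²
v = √(2ad) = √(2 × 8.8909 × 49.3) = 29.61 m/s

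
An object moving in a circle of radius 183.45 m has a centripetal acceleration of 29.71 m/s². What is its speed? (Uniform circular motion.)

v = √(a_c × r) = √(29.71 × 183.45) = 73.83 m/s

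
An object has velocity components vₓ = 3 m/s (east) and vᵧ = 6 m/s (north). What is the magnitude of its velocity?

|v| = √(vₓ² + vᵧ²) = √(3² + 6²) = √(45) = 6.71 m/s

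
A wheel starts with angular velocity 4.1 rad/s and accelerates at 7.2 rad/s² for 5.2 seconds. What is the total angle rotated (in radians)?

θ = ω₀t + ½αt² = 4.1×5.2 + ½×7.2×5.2² = 118.66 rad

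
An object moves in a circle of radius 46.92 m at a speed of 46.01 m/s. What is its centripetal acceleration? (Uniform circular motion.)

a_c = v²/r = 46.01²/46.92 = 2116.9201/46.92 = 45.12 m/s²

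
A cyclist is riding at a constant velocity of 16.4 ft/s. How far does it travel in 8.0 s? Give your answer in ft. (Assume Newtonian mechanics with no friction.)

v = 16.4 ft/s × 0.3048 = 4.99872 m/s
d = v × t = 4.99872 × 8.0 = 39.9898 m
d = 39.9898 m / 0.3048 = 131.2 ft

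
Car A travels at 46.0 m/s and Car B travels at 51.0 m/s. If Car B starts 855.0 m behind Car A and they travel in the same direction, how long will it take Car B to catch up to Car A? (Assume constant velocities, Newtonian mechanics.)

Relative speed: v_rel = 51.0 - 46.0 = 5.0 m/s
Time to catch: t = d₀/v_rel = 855.0/5.0 = 171.0 s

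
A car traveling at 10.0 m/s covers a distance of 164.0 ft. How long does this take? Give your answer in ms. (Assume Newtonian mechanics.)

d = 164.0 ft × 0.3048 = 49.9872 m
t = d / v = 49.9872 / 10.0 = 4.99872 s
t = 4.99872 s / 0.001 = 4999 ms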